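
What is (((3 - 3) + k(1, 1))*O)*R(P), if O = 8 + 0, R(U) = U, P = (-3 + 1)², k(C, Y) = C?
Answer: 32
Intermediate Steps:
P = 4 (P = (-2)² = 4)
O = 8
(((3 - 3) + k(1, 1))*O)*R(P) = (((3 - 3) + 1)*8)*4 = ((0 + 1)*8)*4 = (1*8)*4 = 8*4 = 32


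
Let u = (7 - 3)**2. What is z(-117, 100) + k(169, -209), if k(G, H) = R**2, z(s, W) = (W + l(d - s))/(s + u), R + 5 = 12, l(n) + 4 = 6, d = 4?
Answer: 4847/101 ≈ 47.990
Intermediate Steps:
l(n) = 2 (l(n) = -4 + 6 = 2)
R = 7 (R = -5 + 12 = 7)
u = 16 (u = 4**2 = 16)
z(s, W) = (2 + W)/(16 + s) (z(s, W) = (W + 2)/(s + 16) = (2 + W)/(16 + s))
k(G, H) = 49 (k(G, H) = 7**2 = 49)
z(-117, 100) + k(169, -209) = (2 + 100)/(16 - 117) + 49 = 102/(-101) + 49 = -1/101*102 + 49 = -102/101 + 49 = 4847/101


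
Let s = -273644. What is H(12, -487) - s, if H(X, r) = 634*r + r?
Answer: -35601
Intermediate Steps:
H(X, r) = 635*r
H(12, -487) - s = 635*(-487) - 1*(-273644) = -309245 + 273644 = -35601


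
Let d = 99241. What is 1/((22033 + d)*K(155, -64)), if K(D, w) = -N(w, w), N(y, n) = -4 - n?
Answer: -1/7276440 ≈ -1.3743e-7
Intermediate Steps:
K(D, w) = 4 + w (K(D, w) = -(-4 - w) = 4 + w)
1/((22033 + d)*K(155, -64)) = 1/((22033 + 99241)*(4 - 64)) = 1/(121274*(-60)) = (1/121274)*(-1/60) = -1/7276440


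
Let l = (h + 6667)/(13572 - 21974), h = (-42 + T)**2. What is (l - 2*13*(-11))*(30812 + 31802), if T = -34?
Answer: 74840291403/4201 ≈ 1.7815e+7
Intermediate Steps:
h = 5776 (h = (-42 - 34)**2 = (-76)**2 = 5776)
l = -12443/8402 (l = (5776 + 6667)/(13572 - 21974) = 12443/(-8402) = 12443*(-1/8402) = -12443/8402 ≈ -1.4810)
(l - 2*13*(-11))*(30812 + 31802) = (-12443/8402 - 2*13*(-11))*(30812 + 31802) = (-12443/8402 - 26*(-11))*62614 = (-12443/8402 + 286)*62614 = (2390529/8402)*62614 = 74840291403/4201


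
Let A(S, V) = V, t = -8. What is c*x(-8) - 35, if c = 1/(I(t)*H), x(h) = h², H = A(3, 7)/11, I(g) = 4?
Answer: -69/7 ≈ -9.8571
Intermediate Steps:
H = 7/11 ≈ 0.63636
c = 11/28 (c = 1/(4*(7/11)) = (¼)*(11/7) = 11/28 ≈ 0.39286)
c*x(-8) - 35 = (11/28)*(-8)² - 35 = (11/28)*64 - 35 = 176/7 - 35 = -69/7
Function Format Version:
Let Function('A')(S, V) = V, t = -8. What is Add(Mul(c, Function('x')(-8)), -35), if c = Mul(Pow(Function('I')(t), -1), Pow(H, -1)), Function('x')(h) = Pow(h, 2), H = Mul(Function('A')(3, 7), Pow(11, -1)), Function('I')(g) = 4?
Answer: Rational(-69, 7) ≈ -9.8571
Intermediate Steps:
H = Rational(7, 11) (H = Mul(7, Pow(11, -1)) = Mul(7, Rational(1, 11)) = Rational(7, 11) ≈ 0.63636)
c = Rational(11, 28) (c = Mul(Pow(4, -1), Pow(Rational(7, 11), -1)) = Mul(Rational(1, 4), Rational(11, 7)) = Rational(11, 28) ≈ 0.39286)
Add(Mul(c, Function('x')(-8)), -35) = Add(Mul(Rational(11, 28), Pow(-8, 2)), -35) = Add(Mul(Rational(11, 28), 64), -35) = Add(Rational(176, 7), -35) = Rational(-69, 7)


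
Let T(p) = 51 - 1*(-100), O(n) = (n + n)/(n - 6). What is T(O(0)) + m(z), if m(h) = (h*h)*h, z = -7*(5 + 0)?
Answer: -42724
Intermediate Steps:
O(n) = 2*n/(-6 + n) (O(n) = (2*n)/(-6 + n) = 2*n/(-6 + n))
T(p) = 151 (T(p) = 51 + 100 = 151)
z = -35 (z = -7*5 = -35)
m(h) = h³ (m(h) = h²*h = h³)
T(O(0)) + m(z) = 151 + (-35)³ = 151 - 42875 = -42724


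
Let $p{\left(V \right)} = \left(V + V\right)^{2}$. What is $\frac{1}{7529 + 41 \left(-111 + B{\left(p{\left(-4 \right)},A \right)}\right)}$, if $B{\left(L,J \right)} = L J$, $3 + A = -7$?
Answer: $- \frac{1}{23262} \approx -4.2989 \cdot 10^{-5}$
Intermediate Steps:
$A = -10$ ($A = -3 - 7 = -10$)
$p{\left(V \right)} = 4 V^{2}$ ($p{\left(V \right)} = \left(2 V\right)^{2} = 4 V^{2}$)
$B{\left(L,J \right)} = J L$
$\frac{1}{7529 + 41 \left(-111 + B{\left(p{\left(-4 \right)},A \right)}\right)} = \frac{1}{7529 + 41 \left(-111 - 10 \cdot 4 \left(-4\right)^{2}\right)} = \frac{1}{7529 + 41 \left(-111 - 10 \cdot 4 \cdot 16\right)} = \frac{1}{7529 + 41 \left(-111 - 640\right)} = \frac{1}{7529 + 41 \left(-751\right)} = \frac{1}{7529 - 30791} = \frac{1}{-23262} = - \frac{1}{23262}$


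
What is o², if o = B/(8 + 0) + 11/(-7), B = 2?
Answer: 1369/784 ≈ 1.7462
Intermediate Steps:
o = -37/28 (o = 2/(8 + 0) + 11/(-7) = 2/8 + 11*(-⅐) = 2*(⅛) - 11/7 = ¼ - 11/7 = -37/28 ≈ -1.3214)
o² = (-37/28)² = 1369/784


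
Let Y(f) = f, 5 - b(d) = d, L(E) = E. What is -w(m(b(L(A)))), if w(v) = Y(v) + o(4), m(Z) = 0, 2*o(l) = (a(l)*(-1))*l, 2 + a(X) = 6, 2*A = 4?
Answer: 8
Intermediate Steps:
A = 2 (A = (½)*4 = 2)
a(X) = 4 (a(X) = -2 + 6 = 4)
o(l) = -2*l (o(l) = ((4*(-1))*l)/2 = (-4*l)/2 = -2*l)
b(d) = 5 - d
w(v) = -8 + v (w(v) = v - 2*4 = v - 8 = -8 + v)
-w(m(b(L(A)))) = -(-8 + 0) = -1*(-8) = 8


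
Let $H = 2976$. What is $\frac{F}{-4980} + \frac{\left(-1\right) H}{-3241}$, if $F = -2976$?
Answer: $\frac{2038808}{1345015} \approx 1.5158$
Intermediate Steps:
$\frac{F}{-4980} + \frac{\left(-1\right) H}{-3241} = - \frac{2976}{-4980} + \frac{\left(-1\right) 2976}{-3241} = \left(-2976\right) \left(- \frac{1}{4980}\right) - - \frac{2976}{3241} = \frac{248}{415} + \frac{2976}{3241} = \frac{2038808}{1345015}$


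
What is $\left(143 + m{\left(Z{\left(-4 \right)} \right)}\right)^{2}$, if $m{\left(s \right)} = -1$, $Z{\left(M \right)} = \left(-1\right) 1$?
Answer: $20164$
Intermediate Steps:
$Z{\left(M \right)} = -1$
$\left(143 + m{\left(Z{\left(-4 \right)} \right)}\right)^{2} = \left(143 - 1\right)^{2} = 142^{2} = 20164$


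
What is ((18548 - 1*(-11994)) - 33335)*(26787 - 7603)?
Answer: -53580912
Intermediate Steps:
((18548 - 1*(-11994)) - 33335)*(26787 - 7603) = ((18548 + 11994) - 33335)*19184 = (30542 - 33335)*19184 = -2793*19184 = -53580912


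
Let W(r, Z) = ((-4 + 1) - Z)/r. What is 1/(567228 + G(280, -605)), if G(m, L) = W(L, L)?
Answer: 605/343172338 ≈ 1.7630e-6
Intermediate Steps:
W(r, Z) = (-3 - Z)/r
G(m, L) = (-3 - L)/L
1/(567228 + G(280, -605)) = 1/(567228 + (-3 - 1*(-605))/(-605)) = 1/(567228 - (-3 + 605)/605) = 1/(567228 - 1/605*602) = 1/(567228 - 602/605) = 1/(343172338/605) = 605/343172338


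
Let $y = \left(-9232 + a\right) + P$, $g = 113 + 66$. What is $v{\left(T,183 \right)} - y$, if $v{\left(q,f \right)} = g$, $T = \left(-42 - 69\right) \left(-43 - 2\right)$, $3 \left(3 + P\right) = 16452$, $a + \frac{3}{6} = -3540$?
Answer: $\frac{14941}{2} \approx 7470.5$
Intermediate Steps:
$g = 179$
$a = - \frac{7081}{2}$ ($a = - \frac{1}{2} - 3540 = - \frac{7081}{2} \approx -3540.5$)
$P = 5481$ ($P = -3 + \frac{1}{3} \cdot 16452 = -3 + 5484 = 5481$)
$T = 4995$ ($T = \left(-111\right) \left(-45\right) = 4995$)
$v{\left(q,f \right)} = 179$
$y = - \frac{14583}{2}$ ($y = \left(-9232 - \frac{7081}{2}\right) + 5481 = - \frac{25545}{2} + 5481 = - \frac{14583}{2} \approx -7291.5$)
$v{\left(T,183 \right)} - y = 179 - - \frac{14583}{2} = 179 + \frac{14583}{2} = \frac{14941}{2}$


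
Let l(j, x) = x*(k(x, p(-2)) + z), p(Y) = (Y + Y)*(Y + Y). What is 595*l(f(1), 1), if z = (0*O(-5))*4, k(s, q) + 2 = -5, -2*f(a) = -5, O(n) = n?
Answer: -4165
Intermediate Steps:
f(a) = 5/2 (f(a) = -½*(-5) = 5/2)
p(Y) = 4*Y² (p(Y) = (2*Y)*(2*Y) = 4*Y²)
k(s, q) = -7 (k(s, q) = -2 - 5 = -7)
z = 0 (z = (0*(-5))*4 = 0*4 = 0)
l(j, x) = -7*x (l(j, x) = x*(-7 + 0) = x*(-7) = -7*x)
595*l(f(1), 1) = 595*(-7*1) = 595*(-7) = -4165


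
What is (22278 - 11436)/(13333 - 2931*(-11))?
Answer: 5421/22787 ≈ 0.23790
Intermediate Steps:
(22278 - 11436)/(13333 - 2931*(-11)) = 10842/(13333 + 32241) = 10842/45574 = 10842*(1/45574) = 5421/22787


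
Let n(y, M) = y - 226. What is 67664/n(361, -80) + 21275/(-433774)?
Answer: 29348011811/58559490 ≈ 501.17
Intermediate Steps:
n(y, M) = -226 + y
67664/n(361, -80) + 21275/(-433774) = 67664/(-226 + 361) + 21275/(-433774) = 67664/135 + 21275*(-1/433774) = 67664*(1/135) - 21275/433774 = 67664/135 - 21275/433774 = 29348011811/58559490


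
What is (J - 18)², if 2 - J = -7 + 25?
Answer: 1156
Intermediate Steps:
J = -16 (J = 2 - (-7 + 25) = 2 - 1*18 = 2 - 18 = -16)
(J - 18)² = (-16 - 18)² = (-34)² = 1156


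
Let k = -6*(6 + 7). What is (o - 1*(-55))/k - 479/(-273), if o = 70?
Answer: 83/546 ≈ 0.15201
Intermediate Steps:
k = -78 (k = -6*13 = -78)
(o - 1*(-55))/k - 479/(-273) = (70 - 1*(-55))/(-78) - 479/(-273) = (70 + 55)*(-1/78) - 479*(-1/273) = 125*(-1/78) + 479/273 = -125/78 + 479/273 = 83/546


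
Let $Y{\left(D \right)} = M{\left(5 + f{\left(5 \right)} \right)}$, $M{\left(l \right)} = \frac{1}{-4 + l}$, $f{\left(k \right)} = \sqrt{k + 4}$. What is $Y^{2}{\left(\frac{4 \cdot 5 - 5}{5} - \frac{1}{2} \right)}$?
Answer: $\frac{1}{16} \approx 0.0625$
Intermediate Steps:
$f{\left(k \right)} = \sqrt{4 + k}$
$Y{\left(D \right)} = \frac{1}{4}$ ($Y{\left(D \right)} = \frac{1}{-4 + \left(5 + \sqrt{4 + 5}\right)} = \frac{1}{-4 + \left(5 + \sqrt{9}\right)} = \frac{1}{-4 + \left(5 + 3\right)} = \frac{1}{-4 + 8} = \frac{1}{4}$)
$Y^{2}{\left(\frac{4 \cdot 5 - 5}{5} - \frac{1}{2} \right)} = \left(\frac{1}{4}\right)^{2} = \frac{1}{16}$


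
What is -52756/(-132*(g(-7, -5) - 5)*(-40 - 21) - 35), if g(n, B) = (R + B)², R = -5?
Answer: -52756/764905 ≈ -0.068971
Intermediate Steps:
g(n, B) = (-5 + B)²
-52756/(-132*(g(-7, -5) - 5)*(-40 - 21) - 35) = -52756/(-132*((-5 - 5)² - 5)*(-40 - 21) - 35) = -52756/(-132*((-10)² - 5)*(-61) - 35) = -52756/(-132*(100 - 5)*(-61) - 35) = -52756/(-12540*(-61) - 35) = -52756/(-132*(-5795) - 35) = -52756/(764940 - 35) = -52756/764905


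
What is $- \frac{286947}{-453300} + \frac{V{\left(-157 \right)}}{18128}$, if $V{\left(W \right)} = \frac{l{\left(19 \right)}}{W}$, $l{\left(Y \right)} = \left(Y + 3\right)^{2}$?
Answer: $\frac{773162227}{1221719050} \approx 0.63285$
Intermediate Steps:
$l{\left(Y \right)} = \left(3 + Y\right)^{2}$
$V{\left(W \right)} = \frac{484}{W}$ ($V{\left(W \right)} = \frac{\left(3 + 19\right)^{2}}{W} = \frac{22^{2}}{W} = \frac{484}{W}$)
$- \frac{286947}{-453300} + \frac{V{\left(-157 \right)}}{18128} = - \frac{286947}{-453300} + \frac{484 \frac{1}{-157}}{18128} = \left(-286947\right) \left(- \frac{1}{453300}\right) + 484 \left(- \frac{1}{157}\right) \frac{1}{18128} = \frac{95649}{151100} - \frac{11}{64684} = \frac{773162227}{1221719050}$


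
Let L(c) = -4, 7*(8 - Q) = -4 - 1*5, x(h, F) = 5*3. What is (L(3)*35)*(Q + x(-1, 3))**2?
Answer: -578000/7 ≈ -82571.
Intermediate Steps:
x(h, F) = 15
Q = 65/7 (Q = 8 - (-4 - 1*5)/7 = 8 - (-4 - 5)/7 = 8 - 1/7*(-9) = 8 + 9/7 = 65/7 ≈ 9.2857)
(L(3)*35)*(Q + x(-1, 3))**2 = (-4*35)*(65/7 + 15)**2 = -140*(170/7)**2 = -140*28900/49 = -578000/7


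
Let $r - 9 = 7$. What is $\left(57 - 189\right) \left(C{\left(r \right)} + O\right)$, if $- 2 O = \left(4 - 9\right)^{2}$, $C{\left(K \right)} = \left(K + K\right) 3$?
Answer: $-11022$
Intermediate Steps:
$r = 16$ ($r = 9 + 7 = 16$)
$C{\left(K \right)} = 6 K$ ($C{\left(K \right)} = 2 K 3 = 6 K$)
$O = - \frac{25}{2}$ ($O = - \frac{\left(4 - 9\right)^{2}}{2} = - \frac{\left(-5\right)^{2}}{2} = \left(- \frac{1}{2}\right) 25 = - \frac{25}{2} \approx -12.5$)
$\left(57 - 189\right) \left(C{\left(r \right)} + O\right) = \left(57 - 189\right) \left(6 \cdot 16 - \frac{25}{2}\right) = - 132 \left(96 - \frac{25}{2}\right) = \left(-132\right) \frac{167}{2} = -11022$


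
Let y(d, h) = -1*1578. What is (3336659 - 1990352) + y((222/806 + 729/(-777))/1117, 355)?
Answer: 1344729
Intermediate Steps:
y(d, h) = -1578
(3336659 - 1990352) + y((222/806 + 729/(-777))/1117, 355) = (3336659 - 1990352) - 1578 = 1346307 - 1578 = 1344729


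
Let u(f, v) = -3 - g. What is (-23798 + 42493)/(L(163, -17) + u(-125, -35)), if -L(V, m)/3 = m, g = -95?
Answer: 18695/143 ≈ 130.73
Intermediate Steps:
L(V, m) = -3*m
u(f, v) = 92 (u(f, v) = -3 - 1*(-95) = -3 + 95 = 92)
(-23798 + 42493)/(L(163, -17) + u(-125, -35)) = (-23798 + 42493)/(-3*(-17) + 92) = 18695/(51 + 92) = 18695/143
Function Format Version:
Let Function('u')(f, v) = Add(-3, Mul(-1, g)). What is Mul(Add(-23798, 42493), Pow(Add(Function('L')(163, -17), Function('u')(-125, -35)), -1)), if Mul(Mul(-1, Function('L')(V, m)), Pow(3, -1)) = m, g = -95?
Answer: Rational(18695, 143) ≈ 130.73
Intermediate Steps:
Function('L')(V, m) = Mul(-3, m)
Function('u')(f, v) = 92 (Function('u')(f, v) = Add(-3, Mul(-1, -95)) = Add(-3, 95) = 92)
Mul(Add(-23798, 42493), Pow(Add(Function('L')(163, -17), Function('u')(-125, -35)), -1)) = Mul(Add(-23798, 42493), Pow(Add(Mul(-3, -17), 92), -1)) = Mul(18695, Pow(Add(51, 92), -1)) = Mul(18695, Pow(143, -1)) = Mul(18695, Rational(1, 143)) = Rational(18695, 143)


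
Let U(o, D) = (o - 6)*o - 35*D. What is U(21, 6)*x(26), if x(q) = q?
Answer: 2730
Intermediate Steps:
U(o, D) = -35*D + o*(-6 + o) (U(o, D) = (-6 + o)*o - 35*D = o*(-6 + o) - 35*D = -35*D + o*(-6 + o))
U(21, 6)*x(26) = (21² - 35*6 - 6*21)*26 = (441 - 210 - 126)*26 = 105*26 = 2730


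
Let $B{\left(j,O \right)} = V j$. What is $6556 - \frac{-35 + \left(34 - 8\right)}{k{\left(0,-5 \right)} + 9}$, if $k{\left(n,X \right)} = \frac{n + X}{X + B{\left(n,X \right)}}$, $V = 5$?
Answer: $\frac{65569}{10} \approx 6556.9$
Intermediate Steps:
$B{\left(j,O \right)} = 5 j$
$k{\left(n,X \right)} = \frac{X + n}{X + 5 n}$ ($k{\left(n,X \right)} = \frac{n + X}{X + 5 n} = \frac{X + n}{X + 5 n}$)
$6556 - \frac{-35 + \left(34 - 8\right)}{k{\left(0,-5 \right)} + 9} = 6556 - \frac{-35 + \left(34 - 8\right)}{\frac{-5 + 0}{-5 + 5 \cdot 0} + 9} = 6556 - \frac{-35 + \left(34 - 8\right)}{\frac{1}{-5 + 0} \left(-5\right) + 9} = 6556 - \frac{-35 + 26}{\frac{1}{-5} \left(-5\right) + 9} = 6556 - - \frac{9}{\left(- \frac{1}{5}\right) \left(-5\right) + 9} = 6556 - - \frac{9}{1 + 9} = 6556 - - \frac{9}{10} = 6556 + \frac{9}{10} = \frac{65569}{10}$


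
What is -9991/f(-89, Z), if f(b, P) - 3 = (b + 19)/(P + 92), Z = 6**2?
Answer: -639424/157 ≈ -4072.8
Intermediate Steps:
Z = 36
f(b, P) = 3 + (19 + b)/(92 + P) (f(b, P) = 3 + (b + 19)/(P + 92) = 3 + (19 + b)/(92 + P))
-9991/f(-89, Z) = -9991*(92 + 36)/(295 - 89 + 3*36) = -9991*128/(295 - 89 + 108) = -9991/((1/128)*314) = -9991/157/64 = -9991*64/157 = -639424/157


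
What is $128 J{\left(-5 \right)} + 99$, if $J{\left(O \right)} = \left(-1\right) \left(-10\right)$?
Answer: $1379$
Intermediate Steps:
$J{\left(O \right)} = 10$
$128 J{\left(-5 \right)} + 99 = 128 \cdot 10 + 99 = 1280 + 99 = 1379$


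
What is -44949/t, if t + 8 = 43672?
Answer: -44949/43664 ≈ -1.0294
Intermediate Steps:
t = 43664 (t = -8 + 43672 = 43664)
-44949/t = -44949/43664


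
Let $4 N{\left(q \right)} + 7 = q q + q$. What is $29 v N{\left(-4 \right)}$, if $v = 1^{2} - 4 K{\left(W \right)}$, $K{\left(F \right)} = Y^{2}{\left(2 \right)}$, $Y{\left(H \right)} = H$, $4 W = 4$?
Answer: $- \frac{2175}{4} \approx -543.75$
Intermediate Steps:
$W = 1$ ($W = \frac{1}{4} \cdot 4 = 1$)
$N{\left(q \right)} = - \frac{7}{4} + \frac{q}{4} + \frac{q^{2}}{4}$ ($N{\left(q \right)} = - \frac{7}{4} + \frac{q q + q}{4} = - \frac{7}{4} + \frac{q^{2} + q}{4} = - \frac{7}{4} + \frac{q + q^{2}}{4} = - \frac{7}{4} + \left(\frac{q}{4} + \frac{q^{2}}{4}\right) = - \frac{7}{4} + \frac{q}{4} + \frac{q^{2}}{4}$)
$K{\left(F \right)} = 4$ ($K{\left(F \right)} = 2^{2} = 4$)
$v = -15$ ($v = 1^{2} - 16 = 1 - 16 = -15$)
$29 v N{\left(-4 \right)} = 29 \left(-15\right) \left(- \frac{7}{4} + \frac{1}{4} \left(-4\right) + \frac{\left(-4\right)^{2}}{4}\right) = - 435 \left(- \frac{7}{4} - 1 + \frac{1}{4} \cdot 16\right) = - 435 \left(- \frac{7}{4} - 1 + 4\right) = \left(-435\right) \frac{5}{4} = - \frac{2175}{4}$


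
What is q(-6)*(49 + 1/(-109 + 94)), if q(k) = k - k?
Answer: 0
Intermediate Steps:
q(k) = 0
q(-6)*(49 + 1/(-109 + 94)) = 0*(49 + 1/(-109 + 94)) = 0*(49 + 1/(-15)) = 0*(49 - 1/15) = 0*(734/15) = 0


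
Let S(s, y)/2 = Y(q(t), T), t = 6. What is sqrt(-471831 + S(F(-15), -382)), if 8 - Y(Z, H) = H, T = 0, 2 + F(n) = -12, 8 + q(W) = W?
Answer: I*sqrt(471815) ≈ 686.89*I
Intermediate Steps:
q(W) = -8 + W
F(n) = -14 (F(n) = -2 - 12 = -14)
Y(Z, H) = 8 - H
S(s, y) = 16 (S(s, y) = 2*(8 - 1*0) = 2*(8 + 0) = 2*8 = 16)
sqrt(-471831 + S(F(-15), -382)) = sqrt(-471831 + 16) = sqrt(-471815) = I*sqrt(471815)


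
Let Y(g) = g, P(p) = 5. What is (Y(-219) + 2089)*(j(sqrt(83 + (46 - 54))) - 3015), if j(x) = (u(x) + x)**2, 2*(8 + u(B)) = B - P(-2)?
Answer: -5116320 - 294525*sqrt(3) ≈ -5.6265e+6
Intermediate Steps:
u(B) = -21/2 + B/2 (u(B) = -8 + (B - 1*5)/2 = -8 + (B - 5)/2 = -8 + (-5 + B)/2 = -8 + (-5/2 + B/2) = -21/2 + B/2)
j(x) = (-21/2 + 3*x/2)**2 (j(x) = ((-21/2 + x/2) + x)**2 = (-21/2 + 3*x/2)**2)
(Y(-219) + 2089)*(j(sqrt(83 + (46 - 54))) - 3015) = (-219 + 2089)*(9*(-7 + sqrt(83 + (46 - 54)))**2/4 - 3015) = 1870*(9*(-7 + sqrt(83 - 8))**2/4 - 3015) = 1870*(9*(-7 + sqrt(75))**2/4 - 3015) = 1870*(9*(-7 + 5*sqrt(3))**2/4 - 3015) = 1870*(-3015 + 9*(-7 + 5*sqrt(3))**2/4) = -5638050 + 8415*(-7 + 5*sqrt(3))**2/2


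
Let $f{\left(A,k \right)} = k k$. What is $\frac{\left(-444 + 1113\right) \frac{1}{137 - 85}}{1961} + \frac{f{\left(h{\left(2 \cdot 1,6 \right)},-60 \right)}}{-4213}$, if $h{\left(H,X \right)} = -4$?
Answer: $- \frac{364280703}{429608036} \approx -0.84794$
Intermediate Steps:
$f{\left(A,k \right)} = k^{2}$
$\frac{\left(-444 + 1113\right) \frac{1}{137 - 85}}{1961} + \frac{f{\left(h{\left(2 \cdot 1,6 \right)},-60 \right)}}{-4213} = \frac{\left(-444 + 1113\right) \frac{1}{137 - 85}}{1961} + \frac{\left(-60\right)^{2}}{-4213} = \frac{669}{52} \cdot \frac{1}{1961} + 3600 \left(- \frac{1}{4213}\right) = 669 \cdot \frac{1}{52} \cdot \frac{1}{1961} - \frac{3600}{4213} = \frac{669}{52} \cdot \frac{1}{1961} - \frac{3600}{4213} = \frac{669}{101972} - \frac{3600}{4213} = - \frac{364280703}{429608036}$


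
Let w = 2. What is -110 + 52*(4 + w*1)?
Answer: 202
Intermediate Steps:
-110 + 52*(4 + w*1) = -110 + 52*(4 + 2*1) = -110 + 52*(4 + 2) = -110 + 52*6 = -110 + 312 = 202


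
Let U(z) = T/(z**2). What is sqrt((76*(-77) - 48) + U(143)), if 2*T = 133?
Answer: I*sqrt(482596134)/286 ≈ 76.811*I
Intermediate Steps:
T = 133/2 (T = (1/2)*133 = 133/2 ≈ 66.500)
U(z) = 133/(2*z**2) (U(z) = 133/(2*(z**2)) = 133/(2*z**2))
sqrt((76*(-77) - 48) + U(143)) = sqrt((76*(-77) - 48) + (133/2)/143**2) = sqrt((-5852 - 48) + (133/2)*(1/20449)) = sqrt(-5900 + 133/40898) = sqrt(-241298067/40898) = I*sqrt(482596134)/286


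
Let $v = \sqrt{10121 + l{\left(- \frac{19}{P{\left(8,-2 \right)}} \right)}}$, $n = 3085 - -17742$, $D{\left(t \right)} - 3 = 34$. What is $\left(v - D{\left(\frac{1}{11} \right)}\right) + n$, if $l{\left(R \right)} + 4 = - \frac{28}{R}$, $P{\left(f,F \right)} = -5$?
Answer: $20790 + \frac{\sqrt{3649577}}{19} \approx 20891.0$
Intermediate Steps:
$D{\left(t \right)} = 37$ ($D{\left(t \right)} = 3 + 34 = 37$)
$n = 20827$ ($n = 3085 + 17742 = 20827$)
$l{\left(R \right)} = -4 - \frac{28}{R}$
$v = \frac{\sqrt{3649577}}{19}$ ($v = \sqrt{10121 - \left(4 + \frac{28}{\left(-19\right) \frac{1}{-5}}\right)} = \sqrt{10121 - \left(4 + \frac{28}{\left(-19\right) \left(- \frac{1}{5}\right)}\right)} = \sqrt{10121 - \left(4 + \frac{28}{\frac{19}{5}}\right)} = \sqrt{10121 - \frac{216}{19}} = \sqrt{\frac{192083}{19}} = \frac{\sqrt{3649577}}{19} \approx 100.55$)
$\left(v - D{\left(\frac{1}{11} \right)}\right) + n = \left(\frac{\sqrt{3649577}}{19} - 37\right) + 20827 = \left(-37 + \frac{\sqrt{3649577}}{19}\right) + 20827 = 20790 + \frac{\sqrt{3649577}}{19}$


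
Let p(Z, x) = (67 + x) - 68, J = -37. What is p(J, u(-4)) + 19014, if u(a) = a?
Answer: 19009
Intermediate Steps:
p(Z, x) = -1 + x
p(J, u(-4)) + 19014 = (-1 - 4) + 19014 = -5 + 19014 = 19009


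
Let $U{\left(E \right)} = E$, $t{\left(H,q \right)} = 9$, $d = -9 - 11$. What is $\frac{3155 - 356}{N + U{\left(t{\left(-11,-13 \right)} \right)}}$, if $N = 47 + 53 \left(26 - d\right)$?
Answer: $\frac{2799}{2494} \approx 1.1223$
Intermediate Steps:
$d = -20$
$N = 2485$ ($N = 47 + 53 \left(26 - -20\right) = 47 + 53 \left(26 + 20\right) = 47 + 53 \cdot 46 = 47 + 2438 = 2485$)
$\frac{3155 - 356}{N + U{\left(t{\left(-11,-13 \right)} \right)}} = \frac{3155 - 356}{2485 + 9} = \frac{2799}{2494}$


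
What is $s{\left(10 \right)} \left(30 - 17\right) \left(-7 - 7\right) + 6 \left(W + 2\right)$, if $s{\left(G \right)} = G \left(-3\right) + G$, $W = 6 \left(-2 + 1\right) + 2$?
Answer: $3628$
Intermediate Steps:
$W = -4$ ($W = 6 \left(-1\right) + 2 = -6 + 2 = -4$)
$s{\left(G \right)} = - 2 G$ ($s{\left(G \right)} = - 3 G + G = - 2 G$)
$s{\left(10 \right)} \left(30 - 17\right) \left(-7 - 7\right) + 6 \left(W + 2\right) = \left(-2\right) 10 \left(30 - 17\right) \left(-7 - 7\right) + 6 \left(-4 + 2\right) = - 20 \cdot 13 \left(-14\right) + 6 \left(-2\right) = \left(-20\right) \left(-182\right) - 12 = 3640 - 12 = 3628$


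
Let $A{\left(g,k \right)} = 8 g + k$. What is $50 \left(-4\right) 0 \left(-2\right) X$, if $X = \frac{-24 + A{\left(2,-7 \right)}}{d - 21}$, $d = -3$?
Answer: $0$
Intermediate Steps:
$A{\left(g,k \right)} = k + 8 g$
$X = \frac{5}{8}$ ($X = \frac{-24 + \left(-7 + 8 \cdot 2\right)}{-3 - 21} = \frac{-24 + \left(-7 + 16\right)}{-24} = \left(-24 + 9\right) \left(- \frac{1}{24}\right) = \left(-15\right) \left(- \frac{1}{24}\right) = \frac{5}{8} \approx 0.625$)
$50 \left(-4\right) 0 \left(-2\right) X = 50 \left(-4\right) 0 \left(-2\right) \frac{5}{8} = 50 \cdot 0 \left(-2\right) \frac{5}{8} = 50 \cdot 0 \cdot \frac{5}{8} = 0 \cdot \frac{5}{8} = 0$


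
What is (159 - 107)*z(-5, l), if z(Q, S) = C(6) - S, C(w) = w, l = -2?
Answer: 416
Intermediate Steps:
z(Q, S) = 6 - S
(159 - 107)*z(-5, l) = (159 - 107)*(6 - 1*(-2)) = 52*(6 + 2) = 52*8 = 416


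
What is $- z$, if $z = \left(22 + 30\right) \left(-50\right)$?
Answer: $2600$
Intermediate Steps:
$z = -2600$ ($z = 52 \left(-50\right) = -2600$)
$- z = \left(-1\right) \left(-2600\right) = 2600$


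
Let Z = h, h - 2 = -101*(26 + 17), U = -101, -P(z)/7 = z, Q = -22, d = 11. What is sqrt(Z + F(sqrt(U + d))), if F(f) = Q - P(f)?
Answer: sqrt(-4363 + 21*I*sqrt(10)) ≈ 0.5027 + 66.055*I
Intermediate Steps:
P(z) = -7*z
F(f) = -22 + 7*f (F(f) = -22 - (-7)*f = -22 + 7*f)
h = -4341 (h = 2 - 101*(26 + 17) = 2 - 101*43 = 2 - 4343 = -4341)
Z = -4341
sqrt(Z + F(sqrt(U + d))) = sqrt(-4341 + (-22 + 7*sqrt(-101 + 11))) = sqrt(-4341 + (-22 + 7*sqrt(-90))) = sqrt(-4341 + (-22 + 7*(3*I*sqrt(10)))) = sqrt(-4341 + (-22 + 21*I*sqrt(10))) = sqrt(-4363 + 21*I*sqrt(10))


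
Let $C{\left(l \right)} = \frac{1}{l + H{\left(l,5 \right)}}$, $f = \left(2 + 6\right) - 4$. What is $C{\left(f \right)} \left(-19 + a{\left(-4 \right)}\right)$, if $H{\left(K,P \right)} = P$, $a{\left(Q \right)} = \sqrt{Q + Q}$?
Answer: $- \frac{19}{9} + \frac{2 i \sqrt{2}}{9} \approx -2.1111 + 0.31427 i$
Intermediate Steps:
$a{\left(Q \right)} = \sqrt{2} \sqrt{Q}$ ($a{\left(Q \right)} = \sqrt{2 Q} = \sqrt{2} \sqrt{Q}$)
$f = 4$ ($f = 8 - 4 = 4$)
$C{\left(l \right)} = \frac{1}{5 + l}$ ($C{\left(l \right)} = \frac{1}{l + 5} = \frac{1}{5 + l}$)
$C{\left(f \right)} \left(-19 + a{\left(-4 \right)}\right) = \frac{-19 + \sqrt{2} \sqrt{-4}}{5 + 4} = \frac{-19 + \sqrt{2} \cdot 2 i}{9} = \frac{-19 + 2 i \sqrt{2}}{9} = - \frac{19}{9} + \frac{2 i \sqrt{2}}{9}$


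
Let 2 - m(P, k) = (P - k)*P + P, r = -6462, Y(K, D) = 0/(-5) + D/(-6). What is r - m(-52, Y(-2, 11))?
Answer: -11722/3 ≈ -3907.3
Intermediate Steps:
Y(K, D) = -D/6 (Y(K, D) = 0*(-⅕) + D*(-⅙) = 0 - D/6 = -D/6)
m(P, k) = 2 - P - P*(P - k) (m(P, k) = 2 - ((P - k)*P + P) = 2 - (P*(P - k) + P) = 2 - (P + P*(P - k)) = 2 + (-P - P*(P - k)) = 2 - P - P*(P - k))
r - m(-52, Y(-2, 11)) = -6462 - (2 - 1*(-52) - 1*(-52)² - (-26)*11/3) = -6462 - (2 + 52 - 1*2704 - 52*(-11/6)) = -6462 - (2 + 52 - 2704 + 286/3) = -6462 - 1*(-7664/3) = -6462 + 7664/3 = -11722/3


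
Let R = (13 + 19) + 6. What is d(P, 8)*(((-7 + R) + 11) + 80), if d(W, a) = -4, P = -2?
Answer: -488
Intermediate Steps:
R = 38 (R = 32 + 6 = 38)
d(P, 8)*(((-7 + R) + 11) + 80) = -4*(((-7 + 38) + 11) + 80) = -4*((31 + 11) + 80) = -4*(42 + 80) = -4*122 = -488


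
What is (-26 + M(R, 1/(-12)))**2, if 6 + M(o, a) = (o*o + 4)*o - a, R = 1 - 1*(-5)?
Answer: 6235009/144 ≈ 43299.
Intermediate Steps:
R = 6 (R = 1 + 5 = 6)
M(o, a) = -6 - a + o*(4 + o**2) (M(o, a) = -6 + ((o*o + 4)*o - a) = -6 + ((o**2 + 4)*o - a) = -6 + ((4 + o**2)*o - a) = -6 + (o*(4 + o**2) - a) = -6 + (-a + o*(4 + o**2)) = -6 - a + o*(4 + o**2))
(-26 + M(R, 1/(-12)))**2 = (-26 + (-6 + 6**3 - 1/(-12) + 4*6))**2 = (-26 + (-6 + 216 - 1*(-1/12) + 24))**2 = (-26 + (-6 + 216 + 1/12 + 24))**2 = (-26 + 2809/12)**2 = (2497/12)**2 = 6235009/144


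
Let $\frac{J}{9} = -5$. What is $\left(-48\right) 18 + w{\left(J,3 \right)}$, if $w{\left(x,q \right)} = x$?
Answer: $-909$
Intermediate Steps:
$J = -45$ ($J = 9 \left(-5\right) = -45$)
$\left(-48\right) 18 + w{\left(J,3 \right)} = \left(-48\right) 18 - 45 = -864 - 45 = -909$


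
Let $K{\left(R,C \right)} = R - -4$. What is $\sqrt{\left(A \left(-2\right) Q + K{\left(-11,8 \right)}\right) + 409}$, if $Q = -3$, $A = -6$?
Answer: $\sqrt{366} \approx 19.131$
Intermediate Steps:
$K{\left(R,C \right)} = 4 + R$ ($K{\left(R,C \right)} = R + 4 = 4 + R$)
$\sqrt{\left(A \left(-2\right) Q + K{\left(-11,8 \right)}\right) + 409} = \sqrt{\left(\left(-6\right) \left(-2\right) \left(-3\right) + \left(4 - 11\right)\right) + 409} = \sqrt{\left(12 \left(-3\right) - 7\right) + 409} = \sqrt{\left(-36 - 7\right) + 409} = \sqrt{-43 + 409} = \sqrt{366}$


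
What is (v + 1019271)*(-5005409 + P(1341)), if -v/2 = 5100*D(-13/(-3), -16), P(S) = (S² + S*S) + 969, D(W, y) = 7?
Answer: -1334486727738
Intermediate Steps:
P(S) = 969 + 2*S² (P(S) = (S² + S²) + 969 = 2*S² + 969 = 969 + 2*S²)
v = -71400 (v = -10200*7 = -2*35700 = -71400)
(v + 1019271)*(-5005409 + P(1341)) = (-71400 + 1019271)*(-5005409 + (969 + 2*1341²)) = 947871*(-5005409 + (969 + 2*1798281)) = 947871*(-5005409 + (969 + 3596562)) = 947871*(-5005409 + 3597531) = 947871*(-1407878) = -1334486727738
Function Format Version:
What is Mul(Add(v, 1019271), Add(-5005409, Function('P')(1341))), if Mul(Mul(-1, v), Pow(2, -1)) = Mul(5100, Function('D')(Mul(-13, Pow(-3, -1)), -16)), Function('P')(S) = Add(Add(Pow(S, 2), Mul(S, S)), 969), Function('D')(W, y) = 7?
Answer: -1334486727738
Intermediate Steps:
Function('P')(S) = Add(969, Mul(2, Pow(S, 2))) (Function('P')(S) = Add(Add(Pow(S, 2), Pow(S, 2)), 969) = Add(Mul(2, Pow(S, 2)), 969) = Add(969, Mul(2, Pow(S, 2))))
v = -71400 (v = Mul(-2, Mul(5100, 7)) = Mul(-2, 35700) = -71400)
Mul(Add(v, 1019271), Add(-5005409, Function('P')(1341))) = Mul(Add(-71400, 1019271), Add(-5005409, Add(969, Mul(2, Pow(1341, 2))))) = Mul(947871, Add(-5005409, Add(969, Mul(2, 1798281)))) = Mul(947871, Add(-5005409, Add(969, 3596562))) = Mul(947871, Add(-5005409, 3597531)) = Mul(947871, -1407878) = -1334486727738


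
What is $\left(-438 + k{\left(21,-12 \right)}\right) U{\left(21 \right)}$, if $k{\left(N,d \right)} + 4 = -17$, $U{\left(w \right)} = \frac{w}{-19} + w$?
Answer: $- \frac{173502}{19} \approx -9131.7$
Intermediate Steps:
$U{\left(w \right)} = \frac{18 w}{19}$ ($U{\left(w \right)} = - \frac{w}{19} + w = \frac{18 w}{19}$)
$k{\left(N,d \right)} = -21$ ($k{\left(N,d \right)} = -4 - 17 = -21$)
$\left(-438 + k{\left(21,-12 \right)}\right) U{\left(21 \right)} = \left(-438 - 21\right) \frac{18}{19} \cdot 21 = \left(-459\right) \frac{378}{19} = - \frac{173502}{19}$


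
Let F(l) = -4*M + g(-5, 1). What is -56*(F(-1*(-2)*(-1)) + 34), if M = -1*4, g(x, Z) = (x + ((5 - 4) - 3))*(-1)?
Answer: -3192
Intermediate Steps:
g(x, Z) = 2 - x (g(x, Z) = (x + (1 - 3))*(-1) = (x - 2)*(-1) = (-2 + x)*(-1) = 2 - x)
M = -4
F(l) = 23 (F(l) = -4*(-4) + (2 - 1*(-5)) = 16 + (2 + 5) = 16 + 7 = 23)
-56*(F(-1*(-2)*(-1)) + 34) = -56*(23 + 34) = -56*57 = -3192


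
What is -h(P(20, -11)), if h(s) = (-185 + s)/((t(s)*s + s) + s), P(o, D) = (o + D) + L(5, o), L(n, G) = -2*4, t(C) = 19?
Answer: 184/21 ≈ 8.7619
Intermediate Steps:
L(n, G) = -8
P(o, D) = -8 + D + o (P(o, D) = (o + D) - 8 = (D + o) - 8 = -8 + D + o)
h(s) = (-185 + s)/(21*s) (h(s) = (-185 + s)/((19*s + s) + s) = (-185 + s)/(20*s + s) = (-185 + s)/((21*s)) = (-185 + s)*(1/(21*s)) = (-185 + s)/(21*s))
-h(P(20, -11)) = -(-185 + (-8 - 11 + 20))/(21*(-8 - 11 + 20)) = -(-185 + 1)/(21*1) = -(-184)/21 = -1*(-184/21) = 184/21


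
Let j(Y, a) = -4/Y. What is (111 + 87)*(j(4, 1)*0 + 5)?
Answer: 990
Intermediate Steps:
(111 + 87)*(j(4, 1)*0 + 5) = (111 + 87)*(-4/4*0 + 5) = 198*(-4*¼*0 + 5) = 198*(-1*0 + 5) = 198*(0 + 5) = 198*5 = 990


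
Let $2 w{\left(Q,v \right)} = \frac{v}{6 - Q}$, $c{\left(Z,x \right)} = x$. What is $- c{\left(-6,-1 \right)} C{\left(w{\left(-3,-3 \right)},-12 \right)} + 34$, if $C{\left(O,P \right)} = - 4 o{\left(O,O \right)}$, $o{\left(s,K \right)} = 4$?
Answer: $18$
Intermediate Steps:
$w{\left(Q,v \right)} = \frac{v}{2 \left(6 - Q\right)}$ ($w{\left(Q,v \right)} = \frac{v \frac{1}{6 - Q}}{2} = \frac{v}{2 \left(6 - Q\right)}$)
$C{\left(O,P \right)} = -16$ ($C{\left(O,P \right)} = \left(-4\right) 4 = -16$)
$- c{\left(-6,-1 \right)} C{\left(w{\left(-3,-3 \right)},-12 \right)} + 34 = \left(-1\right) \left(-1\right) \left(-16\right) + 34 = 1 \left(-16\right) + 34 = -16 + 34 = 18$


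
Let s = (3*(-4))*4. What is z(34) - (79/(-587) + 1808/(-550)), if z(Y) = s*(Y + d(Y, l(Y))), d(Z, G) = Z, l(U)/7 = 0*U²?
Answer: -526338827/161425 ≈ -3260.6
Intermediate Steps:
l(U) = 0 (l(U) = 7*(0*U²) = 7*0 = 0)
s = -48 (s = -12*4 = -48)
z(Y) = -96*Y (z(Y) = -48*(Y + Y) = -96*Y)
z(34) - (79/(-587) + 1808/(-550)) = -96*34 - (79/(-587) + 1808/(-550)) = -3264 - (79*(-1/587) + 1808*(-1/550)) = -3264 - (-79/587 - 904/275) = -3264 - 1*(-552373/161425) = -3264 + 552373/161425 = -526338827/161425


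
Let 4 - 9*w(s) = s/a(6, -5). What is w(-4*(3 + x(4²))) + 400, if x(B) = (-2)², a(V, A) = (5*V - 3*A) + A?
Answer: 36047/90 ≈ 400.52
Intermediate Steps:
a(V, A) = -2*A + 5*V (a(V, A) = (-3*A + 5*V) + A = -2*A + 5*V)
x(B) = 4
w(s) = 4/9 - s/360 (w(s) = 4/9 - s/(9*(-2*(-5) + 5*6)) = 4/9 - s/(9*(10 + 30)) = 4/9 - s/(9*40) = 4/9 - s/360)
w(-4*(3 + x(4²))) + 400 = (4/9 - (-1)*(3 + 4)/90) + 400 = (4/9 - (-1)*7/90) + 400 = (4/9 - 1/360*(-28)) + 400 = (4/9 + 7/90) + 400 = 47/90 + 400 = 36047/90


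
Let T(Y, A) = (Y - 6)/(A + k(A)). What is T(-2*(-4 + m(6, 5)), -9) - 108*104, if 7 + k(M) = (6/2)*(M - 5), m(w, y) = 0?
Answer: -325729/29 ≈ -11232.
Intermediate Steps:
k(M) = -22 + 3*M (k(M) = -7 + (6/2)*(M - 5) = -7 + (6*(1/2))*(-5 + M) = -7 + 3*(-5 + M) = -7 + (-15 + 3*M) = -22 + 3*M)
T(Y, A) = (-6 + Y)/(-22 + 4*A) (T(Y, A) = (Y - 6)/(A + (-22 + 3*A)) = (-6 + Y)/(-22 + 4*A))
T(-2*(-4 + m(6, 5)), -9) - 108*104 = (-6 - 2*(-4 + 0))/(2*(-11 + 2*(-9))) - 108*104 = (-6 - 2*(-4))/(2*(-11 - 18)) - 11232 = (1/2)*(-6 + 8)/(-29) - 11232 = (1/2)*(-1/29)*2 - 11232 = -1/29 - 11232 = -325729/29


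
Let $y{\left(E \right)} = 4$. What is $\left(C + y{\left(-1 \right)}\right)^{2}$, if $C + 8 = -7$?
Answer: $121$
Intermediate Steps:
$C = -15$ ($C = -8 - 7 = -15$)
$\left(C + y{\left(-1 \right)}\right)^{2} = \left(-15 + 4\right)^{2} = \left(-11\right)^{2} = 121$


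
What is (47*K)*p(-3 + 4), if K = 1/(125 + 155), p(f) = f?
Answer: 47/280 ≈ 0.16786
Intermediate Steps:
K = 1/280 ≈ 0.0035714
(47*K)*p(-3 + 4) = (47*(1/280))*(-3 + 4) = (47/280)*1 = 47/280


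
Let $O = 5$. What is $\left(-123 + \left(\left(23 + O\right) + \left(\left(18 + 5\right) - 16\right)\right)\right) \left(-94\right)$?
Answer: $8272$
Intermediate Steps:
$\left(-123 + \left(\left(23 + O\right) + \left(\left(18 + 5\right) - 16\right)\right)\right) \left(-94\right) = \left(-123 + \left(\left(23 + 5\right) + \left(\left(18 + 5\right) - 16\right)\right)\right) \left(-94\right) = \left(-123 + \left(28 + \left(23 - 16\right)\right)\right) \left(-94\right) = \left(-123 + \left(28 + 7\right)\right) \left(-94\right) = \left(-123 + 35\right) \left(-94\right) = \left(-88\right) \left(-94\right) = 8272$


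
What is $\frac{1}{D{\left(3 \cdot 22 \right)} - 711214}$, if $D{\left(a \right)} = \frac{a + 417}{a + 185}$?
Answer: $- \frac{251}{178514231} \approx -1.406 \cdot 10^{-6}$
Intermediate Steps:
$D{\left(a \right)} = \frac{417 + a}{185 + a}$
$\frac{1}{D{\left(3 \cdot 22 \right)} - 711214} = \frac{1}{\frac{417 + 3 \cdot 22}{185 + 3 \cdot 22} - 711214} = \frac{1}{\frac{417 + 66}{185 + 66} - 711214} = \frac{1}{\frac{1}{251} \cdot 483 - 711214} = \frac{1}{\frac{483}{251} - 711214} = \frac{1}{- \frac{178514231}{251}} = - \frac{251}{178514231}$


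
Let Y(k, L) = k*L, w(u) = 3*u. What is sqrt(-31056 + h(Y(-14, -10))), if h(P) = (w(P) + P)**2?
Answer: 4*sqrt(17659) ≈ 531.55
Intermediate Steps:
Y(k, L) = L*k
h(P) = 16*P**2 (h(P) = (3*P + P)**2 = (4*P)**2 = 16*P**2)
sqrt(-31056 + h(Y(-14, -10))) = sqrt(-31056 + 16*(-10*(-14))**2) = sqrt(-31056 + 16*140**2) = sqrt(-31056 + 16*19600) = sqrt(-31056 + 313600) = sqrt(282544) = 4*sqrt(17659)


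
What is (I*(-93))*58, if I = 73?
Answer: -393762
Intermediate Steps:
(I*(-93))*58 = (73*(-93))*58 = -6789*58 = -393762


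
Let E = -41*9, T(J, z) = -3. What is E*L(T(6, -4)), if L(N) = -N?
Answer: -1107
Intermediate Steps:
E = -369
E*L(T(6, -4)) = -(-369)*(-3) = -369*3 = -1107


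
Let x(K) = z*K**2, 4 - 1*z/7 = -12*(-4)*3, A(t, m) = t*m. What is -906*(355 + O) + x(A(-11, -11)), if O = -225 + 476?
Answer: -14897216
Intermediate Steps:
A(t, m) = m*t
z = -980 (z = 28 - 7*(-12*(-4))*3 = 28 - 336*3 = 28 - 7*144 = 28 - 1008 = -980)
x(K) = -980*K**2
O = 251
-906*(355 + O) + x(A(-11, -11)) = -906*(355 + 251) - 980*(-11*(-11))**2 = -906*606 - 980*121**2 = -549036 - 980*14641 = -549036 - 14348180 = -14897216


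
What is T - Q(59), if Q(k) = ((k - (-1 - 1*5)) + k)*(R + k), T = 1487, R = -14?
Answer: -4093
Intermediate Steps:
Q(k) = (-14 + k)*(6 + 2*k) (Q(k) = ((k - (-1 - 1*5)) + k)*(-14 + k) = ((k - (-1 - 5)) + k)*(-14 + k) = ((k - 1*(-6)) + k)*(-14 + k) = ((k + 6) + k)*(-14 + k) = ((6 + k) + k)*(-14 + k) = (6 + 2*k)*(-14 + k) = (-14 + k)*(6 + 2*k))
T - Q(59) = 1487 - (-84 - 22*59 + 2*59²) = 1487 - (-84 - 1298 + 2*3481) = 1487 - (-84 - 1298 + 6962) = 1487 - 1*5580 = 1487 - 5580 = -4093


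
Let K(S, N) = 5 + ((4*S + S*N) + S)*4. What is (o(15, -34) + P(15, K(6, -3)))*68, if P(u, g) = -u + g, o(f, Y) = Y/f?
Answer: 36448/15 ≈ 2429.9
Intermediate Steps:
K(S, N) = 5 + 20*S + 4*N*S (K(S, N) = 5 + ((4*S + N*S) + S)*4 = 5 + (5*S + N*S)*4 = 5 + (20*S + 4*N*S) = 5 + 20*S + 4*N*S)
P(u, g) = g - u
(o(15, -34) + P(15, K(6, -3)))*68 = (-34/15 + ((5 + 20*6 + 4*(-3)*6) - 1*15))*68 = (-34*1/15 + ((5 + 120 - 72) - 15))*68 = (-34/15 + (53 - 15))*68 = (-34/15 + 38)*68 = (536/15)*68 = 36448/15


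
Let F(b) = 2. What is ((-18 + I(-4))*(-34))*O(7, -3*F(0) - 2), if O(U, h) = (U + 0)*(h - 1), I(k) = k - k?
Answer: -38556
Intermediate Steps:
I(k) = 0
O(U, h) = U*(-1 + h)
((-18 + I(-4))*(-34))*O(7, -3*F(0) - 2) = ((-18 + 0)*(-34))*(7*(-1 + (-3*2 - 2))) = (-18*(-34))*(7*(-1 + (-6 - 2))) = 612*(7*(-1 - 8)) = 612*(7*(-9)) = 612*(-63) = -38556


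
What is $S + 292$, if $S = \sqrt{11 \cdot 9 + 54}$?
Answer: $292 + 3 \sqrt{17} \approx 304.37$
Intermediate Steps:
$S = 3 \sqrt{17}$ ($S = \sqrt{99 + 54} = \sqrt{153} = 3 \sqrt{17} \approx 12.369$)
$S + 292 = 3 \sqrt{17} + 292 = 292 + 3 \sqrt{17}$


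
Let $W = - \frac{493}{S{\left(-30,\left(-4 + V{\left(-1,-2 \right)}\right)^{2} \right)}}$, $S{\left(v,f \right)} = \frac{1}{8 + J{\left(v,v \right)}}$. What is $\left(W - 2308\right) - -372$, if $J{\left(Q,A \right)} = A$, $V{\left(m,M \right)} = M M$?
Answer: $8910$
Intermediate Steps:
$V{\left(m,M \right)} = M^{2}$
$S{\left(v,f \right)} = \frac{1}{8 + v}$
$W = 10846$ ($W = - \frac{493}{\frac{1}{8 - 30}} = - \frac{493}{\frac{1}{-22}} = - \frac{493}{- \frac{1}{22}} = \left(-493\right) \left(-22\right) = 10846$)
$\left(W - 2308\right) - -372 = \left(10846 - 2308\right) - -372 = 8538 + 372 = 8910$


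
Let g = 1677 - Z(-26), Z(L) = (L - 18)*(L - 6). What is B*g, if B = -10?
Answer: -2690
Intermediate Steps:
Z(L) = (-18 + L)*(-6 + L)
g = 269 (g = 1677 - (108 + (-26)² - 24*(-26)) = 1677 - (108 + 676 + 624) = 1677 - 1*1408 = 1677 - 1408 = 269)
B*g = -10*269 = -2690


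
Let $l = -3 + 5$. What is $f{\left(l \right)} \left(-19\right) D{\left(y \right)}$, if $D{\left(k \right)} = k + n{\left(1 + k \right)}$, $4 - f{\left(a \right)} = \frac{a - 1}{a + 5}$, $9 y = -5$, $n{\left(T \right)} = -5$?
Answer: $\frac{2850}{7} \approx 407.14$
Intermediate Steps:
$y = - \frac{5}{9}$ ($y = \frac{1}{9} \left(-5\right) = - \frac{5}{9} \approx -0.55556$)
$l = 2$
$f{\left(a \right)} = 4 - \frac{-1 + a}{5 + a}$ ($f{\left(a \right)} = 4 - \frac{a - 1}{a + 5} = 4 - \frac{-1 + a}{5 + a}$)
$D{\left(k \right)} = -5 + k$ ($D{\left(k \right)} = k - 5 = -5 + k$)
$f{\left(l \right)} \left(-19\right) D{\left(y \right)} = \frac{3 \left(7 + 2\right)}{5 + 2} \left(-19\right) \left(-5 - \frac{5}{9}\right) = 3 \cdot \frac{1}{7} \cdot 9 \left(-19\right) \left(- \frac{50}{9}\right) = \frac{27}{7} \left(-19\right) \left(- \frac{50}{9}\right) = \left(- \frac{513}{7}\right) \left(- \frac{50}{9}\right) = \frac{2850}{7}$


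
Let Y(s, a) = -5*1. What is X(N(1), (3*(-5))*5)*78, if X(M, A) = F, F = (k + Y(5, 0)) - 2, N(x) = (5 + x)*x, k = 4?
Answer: -234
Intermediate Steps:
Y(s, a) = -5
N(x) = x*(5 + x)
F = -3 (F = (4 - 5) - 2 = -1 - 2 = -3)
X(M, A) = -3
X(N(1), (3*(-5))*5)*78 = -3*78 = -234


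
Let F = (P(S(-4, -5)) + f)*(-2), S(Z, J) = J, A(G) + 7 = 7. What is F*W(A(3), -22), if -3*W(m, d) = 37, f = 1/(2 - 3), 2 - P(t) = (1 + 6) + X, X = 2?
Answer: -592/3 ≈ -197.33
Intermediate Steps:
A(G) = 0 (A(G) = -7 + 7 = 0)
P(t) = -7 (P(t) = 2 - ((1 + 6) + 2) = 2 - (7 + 2) = 2 - 1*9 = 2 - 9 = -7)
f = -1 (f = 1/(-1) = -1)
W(m, d) = -37/3 (W(m, d) = -⅓*37 = -37/3)
F = 16 (F = (-7 - 1)*(-2) = -8*(-2) = 16)
F*W(A(3), -22) = 16*(-37/3) = -592/3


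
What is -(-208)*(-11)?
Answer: -2288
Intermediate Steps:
-(-208)*(-11) = -52*44 = -2288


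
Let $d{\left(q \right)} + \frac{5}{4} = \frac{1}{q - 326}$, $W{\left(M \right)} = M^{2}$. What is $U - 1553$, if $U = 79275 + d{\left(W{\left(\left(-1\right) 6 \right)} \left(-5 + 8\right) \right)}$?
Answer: $\frac{33886245}{436} \approx 77721.0$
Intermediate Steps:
$d{\left(q \right)} = - \frac{5}{4} + \frac{1}{-326 + q}$ ($d{\left(q \right)} = - \frac{5}{4} + \frac{1}{q - 326} = - \frac{5}{4} + \frac{1}{-326 + q}$)
$U = \frac{34563353}{436}$ ($U = 79275 + \frac{1634 - 5 \left(\left(-1\right) 6\right)^{2} \left(-5 + 8\right)}{4 \left(-326 + \left(\left(-1\right) 6\right)^{2} \left(-5 + 8\right)\right)} = 79275 + \frac{1634 - 5 \left(-6\right)^{2} \cdot 3}{4 \left(-326 + \left(-6\right)^{2} \cdot 3\right)} = 79275 + \frac{1634 - 5 \cdot 36 \cdot 3}{4 \left(-326 + 36 \cdot 3\right)} = 79275 + \frac{1634 - 540}{4 \left(-326 + 108\right)} = 79275 + \frac{1634 - 540}{4 \left(-218\right)} = 79275 + \frac{1}{4} \left(- \frac{1}{218}\right) 1094 = 79275 - \frac{547}{436} = \frac{34563353}{436} \approx 79274.0$)
$U - 1553 = \frac{34563353}{436} - 1553 = \frac{33886245}{436}$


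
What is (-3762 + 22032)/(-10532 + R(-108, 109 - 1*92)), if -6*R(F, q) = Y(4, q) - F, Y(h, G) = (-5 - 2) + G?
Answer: -10962/6331 ≈ -1.7315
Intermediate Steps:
Y(h, G) = -7 + G
R(F, q) = 7/6 - q/6 + F/6 (R(F, q) = -((-7 + q) - F)/6 = -(-7 + q - F)/6 = 7/6 - q/6 + F/6)
(-3762 + 22032)/(-10532 + R(-108, 109 - 1*92)) = (-3762 + 22032)/(-10532 + (7/6 - (109 - 1*92)/6 + (⅙)*(-108))) = 18270/(-10532 + (7/6 - (109 - 92)/6 - 18)) = 18270/(-10532 + (7/6 - ⅙*17 - 18)) = 18270/(-10532 + (7/6 - 17/6 - 18)) = 18270/(-10532 - 59/3) = 18270/(-31655/3) = 18270*(-3/31655) = -10962/6331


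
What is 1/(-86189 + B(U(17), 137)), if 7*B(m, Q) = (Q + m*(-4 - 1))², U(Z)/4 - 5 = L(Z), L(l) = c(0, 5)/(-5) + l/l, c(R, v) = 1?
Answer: -1/86126 ≈ -1.1611e-5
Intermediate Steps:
L(l) = ⅘ (L(l) = 1/(-5) + l/l = 1*(-⅕) + 1 = -⅕ + 1 = ⅘)
U(Z) = 116/5 (U(Z) = 20 + 4*(⅘) = 20 + 16/5 = 116/5)
B(m, Q) = (Q - 5*m)²/7 (B(m, Q) = (Q + m*(-4 - 1))²/7 = (Q + m*(-5))²/7 = (Q - 5*m)²/7)
1/(-86189 + B(U(17), 137)) = 1/(-86189 + (137 - 5*116/5)²/7) = 1/(-86189 + (137 - 116)²/7) = 1/(-86189 + (⅐)*21²) = 1/(-86189 + (⅐)*441) = 1/(-86189 + 63) = 1/(-86126) = -1/86126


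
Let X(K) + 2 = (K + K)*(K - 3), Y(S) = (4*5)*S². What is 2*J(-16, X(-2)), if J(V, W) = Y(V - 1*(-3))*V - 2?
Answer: -108164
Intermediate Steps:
Y(S) = 20*S²
X(K) = -2 + 2*K*(-3 + K) (X(K) = -2 + (K + K)*(K - 3) = -2 + (2*K)*(-3 + K) = -2 + 2*K*(-3 + K))
J(V, W) = -2 + 20*V*(3 + V)² (J(V, W) = (20*(V - 1*(-3))²)*V - 2 = (20*(V + 3)²)*V - 2 = (20*(3 + V)²)*V - 2 = 20*V*(3 + V)² - 2 = -2 + 20*V*(3 + V)²)
2*J(-16, X(-2)) = 2*(-2 + 20*(-16)*(3 - 16)²) = 2*(-2 + 20*(-16)*(-13)²) = 2*(-2 + 20*(-16)*169) = 2*(-2 - 54080) = 2*(-54082) = -108164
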